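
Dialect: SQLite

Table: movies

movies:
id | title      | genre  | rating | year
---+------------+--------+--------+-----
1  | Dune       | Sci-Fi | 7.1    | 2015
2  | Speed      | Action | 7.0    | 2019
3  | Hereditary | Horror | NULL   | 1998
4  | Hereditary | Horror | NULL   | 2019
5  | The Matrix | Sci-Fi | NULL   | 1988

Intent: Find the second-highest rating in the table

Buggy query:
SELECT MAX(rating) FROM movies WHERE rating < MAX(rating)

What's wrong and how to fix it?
Bug: The inner MAX is an aggregate inside WHERE, which is not allowed

Fix: Compute the overall MAX in a subquery, then take MAX of rows below it

Corrected query:
SELECT MAX(rating) FROM movies WHERE rating < (SELECT MAX(rating) FROM movies)

Result:
MAX(rating)
-----------
7          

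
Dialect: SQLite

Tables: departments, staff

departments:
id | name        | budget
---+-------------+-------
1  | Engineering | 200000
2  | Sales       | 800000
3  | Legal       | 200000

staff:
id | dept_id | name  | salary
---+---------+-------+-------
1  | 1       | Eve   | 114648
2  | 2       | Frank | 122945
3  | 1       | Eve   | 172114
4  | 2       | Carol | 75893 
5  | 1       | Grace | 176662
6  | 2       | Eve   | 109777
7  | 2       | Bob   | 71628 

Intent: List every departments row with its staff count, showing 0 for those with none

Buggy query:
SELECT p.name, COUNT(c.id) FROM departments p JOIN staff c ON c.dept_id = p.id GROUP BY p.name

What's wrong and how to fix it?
Bug: An inner join excludes parents with zero children

Fix: Use LEFT JOIN so parents without children still appear (COUNT(c.id) gives 0)

Corrected query:
SELECT p.name, COUNT(c.id) FROM departments p LEFT JOIN staff c ON c.dept_id = p.id GROUP BY p.name

Result:
name        | COUNT(c.id)
------------+------------
Engineering | 3          
Legal       | 0          
Sales       | 4          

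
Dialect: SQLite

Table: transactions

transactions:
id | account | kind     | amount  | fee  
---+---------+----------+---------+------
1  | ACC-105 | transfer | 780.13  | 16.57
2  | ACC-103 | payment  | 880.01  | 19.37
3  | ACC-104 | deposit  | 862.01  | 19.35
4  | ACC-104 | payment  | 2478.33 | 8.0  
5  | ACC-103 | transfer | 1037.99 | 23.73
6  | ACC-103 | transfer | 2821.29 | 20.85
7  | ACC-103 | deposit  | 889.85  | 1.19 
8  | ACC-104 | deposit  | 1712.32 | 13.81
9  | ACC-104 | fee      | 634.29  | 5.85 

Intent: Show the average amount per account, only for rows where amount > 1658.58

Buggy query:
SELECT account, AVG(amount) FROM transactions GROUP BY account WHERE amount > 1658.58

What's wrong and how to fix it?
Bug: Row-level WHERE must come before GROUP BY in the clause order

Fix: Move the WHERE clause before GROUP BY

Corrected query:
SELECT account, AVG(amount) FROM transactions WHERE amount > 1658.58 GROUP BY account

Result:
account | AVG(amount)
--------+------------
ACC-103 | 2821.29    
ACC-104 | 2095.325   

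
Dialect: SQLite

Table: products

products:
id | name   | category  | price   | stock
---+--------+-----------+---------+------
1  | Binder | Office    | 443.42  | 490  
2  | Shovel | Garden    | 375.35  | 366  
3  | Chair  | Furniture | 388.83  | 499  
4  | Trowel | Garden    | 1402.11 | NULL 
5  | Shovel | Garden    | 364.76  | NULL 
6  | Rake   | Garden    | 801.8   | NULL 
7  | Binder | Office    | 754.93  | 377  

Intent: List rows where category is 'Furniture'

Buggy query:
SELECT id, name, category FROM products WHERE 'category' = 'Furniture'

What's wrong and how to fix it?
Bug: 'category' in single quotes is a string literal, not the column; the comparison is literal-vs-literal and never true

Fix: Remove the quotes around the column name (or use double quotes for an identifier)

Corrected query:
SELECT id, name, category FROM products WHERE category = 'Furniture'

Result:
id | name  | category 
---+-------+----------
3  | Chair | Furniture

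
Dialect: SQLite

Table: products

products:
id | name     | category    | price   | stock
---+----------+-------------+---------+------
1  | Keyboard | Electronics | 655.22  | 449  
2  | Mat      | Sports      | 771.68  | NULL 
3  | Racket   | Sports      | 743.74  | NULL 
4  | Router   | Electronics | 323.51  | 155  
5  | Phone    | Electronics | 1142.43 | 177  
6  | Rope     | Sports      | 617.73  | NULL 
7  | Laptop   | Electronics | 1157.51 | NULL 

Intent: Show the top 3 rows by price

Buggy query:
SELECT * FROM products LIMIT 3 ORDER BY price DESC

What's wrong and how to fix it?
Bug: LIMIT must come after ORDER BY

Fix: Sort with ORDER BY, then apply LIMIT

Corrected query:
SELECT * FROM products ORDER BY price DESC LIMIT 3

Result:
id | name   | category    | price   | stock
---+--------+-------------+---------+------
7  | Laptop | Electronics | 1157.51 | NULL 
5  | Phone  | Electronics | 1142.43 | 177  
2  | Mat    | Sports      | 771.68  | NULL 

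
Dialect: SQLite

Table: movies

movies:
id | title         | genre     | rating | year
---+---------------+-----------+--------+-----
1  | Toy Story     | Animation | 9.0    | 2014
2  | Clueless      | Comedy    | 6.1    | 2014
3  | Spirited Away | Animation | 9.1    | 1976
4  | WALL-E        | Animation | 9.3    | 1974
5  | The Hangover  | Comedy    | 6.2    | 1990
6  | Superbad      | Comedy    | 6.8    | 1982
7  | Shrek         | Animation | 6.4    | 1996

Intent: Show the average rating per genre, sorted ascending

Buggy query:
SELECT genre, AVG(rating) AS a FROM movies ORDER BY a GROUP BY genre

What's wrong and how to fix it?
Bug: GROUP BY must precede ORDER BY

Fix: Reorder: SELECT … FROM … GROUP BY … ORDER BY …

Corrected query:
SELECT genre, AVG(rating) AS a FROM movies GROUP BY genre ORDER BY a

Result:
genre     | a       
----------+---------
Comedy    | 6.366667
Animation | 8.45    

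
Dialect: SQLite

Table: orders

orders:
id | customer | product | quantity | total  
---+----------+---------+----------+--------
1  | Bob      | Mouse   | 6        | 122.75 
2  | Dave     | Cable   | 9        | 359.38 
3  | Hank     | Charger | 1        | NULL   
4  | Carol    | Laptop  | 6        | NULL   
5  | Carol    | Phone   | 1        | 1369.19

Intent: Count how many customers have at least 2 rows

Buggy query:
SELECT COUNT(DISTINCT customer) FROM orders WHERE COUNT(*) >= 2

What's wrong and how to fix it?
Bug: COUNT(*) cannot appear in WHERE; the per-group count doesn't exist yet

Fix: Group first with HAVING COUNT(*) >= 2, then COUNT the resulting groups

Corrected query:
SELECT COUNT(*) FROM (SELECT customer FROM orders GROUP BY customer HAVING COUNT(*) >= 2)

Result:
COUNT(*)
--------
1       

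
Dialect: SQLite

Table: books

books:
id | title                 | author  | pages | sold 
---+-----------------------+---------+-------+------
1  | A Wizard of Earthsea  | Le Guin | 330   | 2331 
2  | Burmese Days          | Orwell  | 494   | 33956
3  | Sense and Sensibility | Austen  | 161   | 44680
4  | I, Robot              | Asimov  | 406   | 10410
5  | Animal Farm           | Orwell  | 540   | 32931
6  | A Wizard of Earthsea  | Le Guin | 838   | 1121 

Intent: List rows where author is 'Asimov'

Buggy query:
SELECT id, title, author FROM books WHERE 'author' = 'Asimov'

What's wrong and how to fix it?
Bug: Single quotes denote string literals in SQL; the column name is being compared as a constant string

Fix: Reference the column as author without single quotes

Corrected query:
SELECT id, title, author FROM books WHERE author = 'Asimov'

Result:
id | title    | author
---+----------+-------
4  | I, Robot | Asimov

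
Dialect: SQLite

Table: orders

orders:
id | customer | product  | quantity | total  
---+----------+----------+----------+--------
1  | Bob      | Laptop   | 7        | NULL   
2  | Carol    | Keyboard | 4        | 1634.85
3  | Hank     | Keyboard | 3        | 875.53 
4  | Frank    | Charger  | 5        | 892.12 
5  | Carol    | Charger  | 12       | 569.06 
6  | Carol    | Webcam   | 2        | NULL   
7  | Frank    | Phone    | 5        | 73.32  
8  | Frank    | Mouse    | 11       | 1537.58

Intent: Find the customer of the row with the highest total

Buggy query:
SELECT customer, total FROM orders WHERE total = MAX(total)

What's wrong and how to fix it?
Bug: WHERE is evaluated per row; an aggregate over the whole table isn't defined there

Fix: Use a subquery: WHERE total = (SELECT MAX(total) FROM orders)

Corrected query:
SELECT customer, total FROM orders WHERE total = (SELECT MAX(total) FROM orders)

Result:
customer | total  
---------+--------
Carol    | 1634.85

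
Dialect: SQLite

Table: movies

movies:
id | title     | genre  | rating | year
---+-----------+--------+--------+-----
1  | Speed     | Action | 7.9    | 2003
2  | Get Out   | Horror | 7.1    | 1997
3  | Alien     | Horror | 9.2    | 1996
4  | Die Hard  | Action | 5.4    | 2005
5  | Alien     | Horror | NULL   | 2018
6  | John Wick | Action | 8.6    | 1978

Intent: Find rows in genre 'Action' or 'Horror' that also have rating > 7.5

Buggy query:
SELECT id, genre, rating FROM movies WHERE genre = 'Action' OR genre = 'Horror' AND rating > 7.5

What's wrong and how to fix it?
Bug: AND binds tighter than OR, so this parses as genre = 'Action' OR (genre = 'Horror' AND rating > 7.5)

Fix: Add parentheses around the OR so the AND applies to both alternatives

Corrected query:
SELECT id, genre, rating FROM movies WHERE (genre = 'Action' OR genre = 'Horror') AND rating > 7.5

Result:
id | genre  | rating
---+--------+-------
1  | Action | 7.9   
3  | Horror | 9.2   
6  | Action | 8.6   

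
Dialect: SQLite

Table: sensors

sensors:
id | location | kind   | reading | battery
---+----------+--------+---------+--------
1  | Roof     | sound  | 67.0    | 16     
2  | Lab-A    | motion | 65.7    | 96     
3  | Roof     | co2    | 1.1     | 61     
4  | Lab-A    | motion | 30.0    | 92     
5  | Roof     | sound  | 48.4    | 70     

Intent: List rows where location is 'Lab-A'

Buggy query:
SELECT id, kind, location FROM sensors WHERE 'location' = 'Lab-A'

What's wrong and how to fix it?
Bug: Single quotes denote string literals in SQL; the column name is being compared as a constant string

Fix: Remove the quotes around the column name (or use double quotes for an identifier)

Corrected query:
SELECT id, kind, location FROM sensors WHERE location = 'Lab-A'

Result:
id | kind   | location
---+--------+---------
2  | motion | Lab-A   
4  | motion | Lab-A   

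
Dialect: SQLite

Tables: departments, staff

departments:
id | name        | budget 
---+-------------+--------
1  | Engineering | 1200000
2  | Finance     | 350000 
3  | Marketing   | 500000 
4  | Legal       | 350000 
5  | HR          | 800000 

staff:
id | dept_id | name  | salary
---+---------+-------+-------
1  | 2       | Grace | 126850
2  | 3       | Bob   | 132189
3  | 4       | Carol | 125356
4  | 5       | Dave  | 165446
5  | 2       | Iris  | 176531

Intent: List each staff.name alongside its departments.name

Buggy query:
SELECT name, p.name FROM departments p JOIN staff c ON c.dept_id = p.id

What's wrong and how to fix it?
Bug: Both tables have a 'name' column; the unqualified reference is ambiguous

Fix: Prefix ambiguous columns with the table alias

Corrected query:
SELECT c.name, p.name FROM departments p JOIN staff c ON c.dept_id = p.id

Result:
name  | name     
------+----------
Grace | Finance  
Bob   | Marketing
Carol | Legal    
Dave  | HR       
Iris  | Finance  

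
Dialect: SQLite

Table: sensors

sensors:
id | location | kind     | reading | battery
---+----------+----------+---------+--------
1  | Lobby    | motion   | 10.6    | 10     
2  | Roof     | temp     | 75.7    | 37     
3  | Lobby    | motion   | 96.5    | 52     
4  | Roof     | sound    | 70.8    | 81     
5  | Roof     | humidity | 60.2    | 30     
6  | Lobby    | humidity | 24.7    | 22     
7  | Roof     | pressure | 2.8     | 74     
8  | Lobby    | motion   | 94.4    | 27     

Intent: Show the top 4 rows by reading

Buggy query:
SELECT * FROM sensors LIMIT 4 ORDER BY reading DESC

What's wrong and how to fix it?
Bug: LIMIT must come after ORDER BY

Fix: Sort with ORDER BY, then apply LIMIT

Corrected query:
SELECT * FROM sensors ORDER BY reading DESC LIMIT 4

Result:
id | location | kind   | reading | battery
---+----------+--------+---------+--------
3  | Lobby    | motion | 96.5    | 52     
8  | Lobby    | motion | 94.4    | 27     
2  | Roof     | temp   | 75.7    | 37     
4  | Roof     | sound  | 70.8    | 81     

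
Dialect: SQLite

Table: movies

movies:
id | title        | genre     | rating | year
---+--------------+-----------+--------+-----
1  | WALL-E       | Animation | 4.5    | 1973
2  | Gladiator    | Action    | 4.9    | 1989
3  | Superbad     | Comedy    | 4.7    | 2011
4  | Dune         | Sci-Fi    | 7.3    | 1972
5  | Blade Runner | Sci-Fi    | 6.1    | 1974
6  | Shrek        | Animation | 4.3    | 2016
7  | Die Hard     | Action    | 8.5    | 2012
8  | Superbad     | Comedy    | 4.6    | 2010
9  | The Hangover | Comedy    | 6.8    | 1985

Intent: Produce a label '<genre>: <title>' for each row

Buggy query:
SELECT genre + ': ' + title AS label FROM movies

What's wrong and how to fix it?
Bug: '+' is numeric addition; on text columns SQLite converts them to 0 instead of concatenating

Fix: Use the || operator for string concatenation

Corrected query:
SELECT genre || ': ' || title AS label FROM movies

Result:
label               
--------------------
Animation: WALL-E   
Action: Gladiator   
Comedy: Superbad    
Sci-Fi: Dune        
Sci-Fi: Blade Runner
Animation: Shrek    
Action: Die Hard    
Comedy: Superbad    
Comedy: The Hangover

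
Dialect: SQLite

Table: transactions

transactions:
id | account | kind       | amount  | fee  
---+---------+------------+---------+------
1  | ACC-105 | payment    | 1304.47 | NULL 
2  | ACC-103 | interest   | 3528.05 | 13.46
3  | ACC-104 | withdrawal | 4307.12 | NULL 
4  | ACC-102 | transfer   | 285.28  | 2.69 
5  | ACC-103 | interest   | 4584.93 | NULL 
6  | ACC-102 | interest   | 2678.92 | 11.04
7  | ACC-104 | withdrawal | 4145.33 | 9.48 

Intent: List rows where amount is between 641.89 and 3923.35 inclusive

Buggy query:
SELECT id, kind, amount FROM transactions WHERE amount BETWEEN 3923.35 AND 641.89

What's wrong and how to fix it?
Bug: BETWEEN expects the lower bound first; with 3923.35 AND 641.89 the range is empty

Fix: Swap the bounds so the smaller value comes first

Corrected query:
SELECT id, kind, amount FROM transactions WHERE amount BETWEEN 641.89 AND 3923.35

Result:
id | kind     | amount 
---+----------+--------
1  | payment  | 1304.47
2  | interest | 3528.05
6  | interest | 2678.92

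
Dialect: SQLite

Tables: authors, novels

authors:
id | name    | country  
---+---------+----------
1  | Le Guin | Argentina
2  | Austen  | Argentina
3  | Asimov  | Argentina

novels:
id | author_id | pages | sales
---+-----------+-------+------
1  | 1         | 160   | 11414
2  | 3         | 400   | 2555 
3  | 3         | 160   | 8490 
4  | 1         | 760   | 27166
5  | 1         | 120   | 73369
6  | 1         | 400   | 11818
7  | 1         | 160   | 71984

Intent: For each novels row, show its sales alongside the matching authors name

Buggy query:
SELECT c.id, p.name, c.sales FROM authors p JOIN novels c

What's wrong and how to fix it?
Bug: JOIN with no ON clause produces a cartesian product; every novels row pairs with every authors row

Fix: Specify the join condition linking the foreign key to the parent id

Corrected query:
SELECT c.id, p.name, c.sales FROM authors p JOIN novels c ON c.author_id = p.id

Result:
id | name    | sales
---+---------+------
1  | Le Guin | 11414
2  | Asimov  | 2555 
3  | Asimov  | 8490 
4  | Le Guin | 27166
5  | Le Guin | 73369
6  | Le Guin | 11818
7  | Le Guin | 71984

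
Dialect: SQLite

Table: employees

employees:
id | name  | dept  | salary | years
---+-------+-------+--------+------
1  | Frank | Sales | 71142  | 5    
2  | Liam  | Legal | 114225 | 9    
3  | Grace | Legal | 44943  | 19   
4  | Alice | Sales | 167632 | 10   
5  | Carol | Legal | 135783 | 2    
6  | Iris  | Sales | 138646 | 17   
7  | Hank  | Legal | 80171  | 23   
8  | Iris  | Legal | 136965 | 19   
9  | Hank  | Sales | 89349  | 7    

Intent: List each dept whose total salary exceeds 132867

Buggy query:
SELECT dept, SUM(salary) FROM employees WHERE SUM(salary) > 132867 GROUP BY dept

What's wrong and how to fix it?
Bug: Aggregate functions cannot appear in a WHERE clause

Fix: Use HAVING (which filters groups after aggregation) instead of WHERE

Corrected query:
SELECT dept, SUM(salary) FROM employees GROUP BY dept HAVING SUM(salary) > 132867

Result:
dept  | SUM(salary)
------+------------
Legal | 512087     
Sales | 466769     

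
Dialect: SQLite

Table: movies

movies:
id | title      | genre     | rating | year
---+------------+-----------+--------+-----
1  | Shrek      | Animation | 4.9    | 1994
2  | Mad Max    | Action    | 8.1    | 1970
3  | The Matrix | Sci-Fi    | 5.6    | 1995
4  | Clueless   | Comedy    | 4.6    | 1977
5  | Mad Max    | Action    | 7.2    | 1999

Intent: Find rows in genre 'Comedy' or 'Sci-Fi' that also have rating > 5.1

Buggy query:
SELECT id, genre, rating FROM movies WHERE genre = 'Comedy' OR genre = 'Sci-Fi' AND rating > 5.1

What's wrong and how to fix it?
Bug: AND binds tighter than OR, so this parses as genre = 'Comedy' OR (genre = 'Sci-Fi' AND rating > 5.1)

Fix: Add parentheses around the OR so the AND applies to both alternatives

Corrected query:
SELECT id, genre, rating FROM movies WHERE (genre = 'Comedy' OR genre = 'Sci-Fi') AND rating > 5.1

Result:
id | genre  | rating
---+--------+-------
3  | Sci-Fi | 5.6   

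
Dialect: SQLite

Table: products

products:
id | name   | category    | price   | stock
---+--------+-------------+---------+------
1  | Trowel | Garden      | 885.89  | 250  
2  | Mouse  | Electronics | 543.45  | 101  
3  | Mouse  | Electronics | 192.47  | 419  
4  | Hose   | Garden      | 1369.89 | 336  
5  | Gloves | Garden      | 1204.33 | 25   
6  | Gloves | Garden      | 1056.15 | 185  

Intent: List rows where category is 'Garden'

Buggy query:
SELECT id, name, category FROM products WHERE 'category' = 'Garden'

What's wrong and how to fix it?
Bug: 'category' in single quotes is a string literal, not the column; the comparison is literal-vs-literal and never true

Fix: Reference the column as category without single quotes

Corrected query:
SELECT id, name, category FROM products WHERE category = 'Garden'

Result:
id | name   | category
---+--------+---------
1  | Trowel | Garden  
4  | Hose   | Garden  
5  | Gloves | Garden  
6  | Gloves | Garden  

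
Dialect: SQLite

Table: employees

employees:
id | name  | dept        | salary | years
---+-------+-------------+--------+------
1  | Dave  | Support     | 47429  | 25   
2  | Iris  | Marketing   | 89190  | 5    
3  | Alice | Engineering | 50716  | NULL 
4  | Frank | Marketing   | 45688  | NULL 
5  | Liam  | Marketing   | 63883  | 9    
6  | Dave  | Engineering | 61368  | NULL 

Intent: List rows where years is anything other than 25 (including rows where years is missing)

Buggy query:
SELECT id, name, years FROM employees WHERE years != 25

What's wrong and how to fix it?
Bug: 'years != 25' is unknown when years is NULL, so NULL rows are silently excluded

Fix: Handle NULL separately with IS NULL alongside the inequality

Corrected query:
SELECT id, name, years FROM employees WHERE years != 25 OR years IS NULL

Result:
id | name  | years
---+-------+------
2  | Iris  | 5    
3  | Alice | NULL 
4  | Frank | NULL 
5  | Liam  | 9    
6  | Dave  | NULL 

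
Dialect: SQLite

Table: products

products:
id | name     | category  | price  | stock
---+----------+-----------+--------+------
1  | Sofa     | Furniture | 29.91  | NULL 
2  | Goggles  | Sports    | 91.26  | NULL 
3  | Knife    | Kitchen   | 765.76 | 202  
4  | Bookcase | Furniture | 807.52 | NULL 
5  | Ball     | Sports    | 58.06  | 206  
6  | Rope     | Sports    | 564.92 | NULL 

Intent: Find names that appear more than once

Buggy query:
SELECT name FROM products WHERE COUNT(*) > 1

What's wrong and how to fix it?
Bug: WHERE can't reference COUNT(*); aggregates are computed after WHERE

Fix: GROUP BY name, then filter groups with HAVING COUNT(*) > 1

Corrected query:
SELECT name FROM products GROUP BY name HAVING COUNT(*) > 1

Result:
(no rows)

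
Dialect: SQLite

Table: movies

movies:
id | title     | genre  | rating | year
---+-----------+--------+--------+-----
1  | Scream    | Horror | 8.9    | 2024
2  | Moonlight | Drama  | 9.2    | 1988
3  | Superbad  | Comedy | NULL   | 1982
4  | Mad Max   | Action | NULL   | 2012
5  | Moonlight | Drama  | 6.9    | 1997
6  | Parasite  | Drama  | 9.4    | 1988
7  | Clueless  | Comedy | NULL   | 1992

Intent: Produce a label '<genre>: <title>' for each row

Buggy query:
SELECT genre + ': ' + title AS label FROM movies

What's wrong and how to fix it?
Bug: SQLite uses || for string concatenation; + coerces text to numbers (yielding 0)

Fix: Replace + with || to concatenate text

Corrected query:
SELECT genre || ': ' || title AS label FROM movies

Result:
label           
----------------
Horror: Scream  
Drama: Moonlight
Comedy: Superbad
Action: Mad Max 
Drama: Moonlight
Drama: Parasite 
Comedy: Clueless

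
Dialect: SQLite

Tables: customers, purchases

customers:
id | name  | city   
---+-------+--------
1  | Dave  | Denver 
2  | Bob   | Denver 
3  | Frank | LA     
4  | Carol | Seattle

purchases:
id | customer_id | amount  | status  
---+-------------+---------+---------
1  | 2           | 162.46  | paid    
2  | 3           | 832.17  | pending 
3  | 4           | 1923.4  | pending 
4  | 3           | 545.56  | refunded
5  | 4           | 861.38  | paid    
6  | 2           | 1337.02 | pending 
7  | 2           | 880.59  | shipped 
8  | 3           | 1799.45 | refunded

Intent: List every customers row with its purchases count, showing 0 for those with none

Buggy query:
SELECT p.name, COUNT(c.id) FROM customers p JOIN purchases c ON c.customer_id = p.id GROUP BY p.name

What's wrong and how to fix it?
Bug: An inner join excludes parents with zero children

Fix: Use LEFT JOIN so parents without children still appear (COUNT(c.id) gives 0)

Corrected query:
SELECT p.name, COUNT(c.id) FROM customers p LEFT JOIN purchases c ON c.customer_id = p.id GROUP BY p.name

Result:
name  | COUNT(c.id)
------+------------
Bob   | 3          
Carol | 2          
Dave  | 0          
Frank | 3          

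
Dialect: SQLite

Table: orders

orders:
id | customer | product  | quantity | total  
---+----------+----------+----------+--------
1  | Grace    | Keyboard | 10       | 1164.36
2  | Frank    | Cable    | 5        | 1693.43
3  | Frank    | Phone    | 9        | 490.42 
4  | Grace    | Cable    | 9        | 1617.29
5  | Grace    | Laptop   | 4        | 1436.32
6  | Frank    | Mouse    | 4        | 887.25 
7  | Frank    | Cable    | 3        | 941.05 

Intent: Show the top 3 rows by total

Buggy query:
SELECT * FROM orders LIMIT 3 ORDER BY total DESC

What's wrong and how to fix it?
Bug: ORDER BY cannot follow LIMIT; LIMIT is the final clause

Fix: Sort with ORDER BY, then apply LIMIT

Corrected query:
SELECT * FROM orders ORDER BY total DESC LIMIT 3

Result:
id | customer | product | quantity | total  
---+----------+---------+----------+--------
2  | Frank    | Cable   | 5        | 1693.43
4  | Grace    | Cable   | 9        | 1617.29
5  | Grace    | Laptop  | 4        | 1436.32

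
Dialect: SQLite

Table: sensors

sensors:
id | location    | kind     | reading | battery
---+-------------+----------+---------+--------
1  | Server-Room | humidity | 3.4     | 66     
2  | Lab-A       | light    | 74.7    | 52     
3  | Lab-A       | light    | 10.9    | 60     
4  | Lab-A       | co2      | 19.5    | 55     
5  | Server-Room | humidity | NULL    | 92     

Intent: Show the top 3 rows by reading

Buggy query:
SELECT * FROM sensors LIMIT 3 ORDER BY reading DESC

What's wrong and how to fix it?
Bug: ORDER BY cannot follow LIMIT; LIMIT is the final clause

Fix: Swap the clauses: ORDER BY first, then LIMIT

Corrected query:
SELECT * FROM sensors ORDER BY reading DESC LIMIT 3

Result:
id | location | kind  | reading | battery
---+----------+-------+---------+--------
2  | Lab-A    | light | 74.7    | 52     
4  | Lab-A    | co2   | 19.5    | 55     
3  | Lab-A    | light | 10.9    | 60     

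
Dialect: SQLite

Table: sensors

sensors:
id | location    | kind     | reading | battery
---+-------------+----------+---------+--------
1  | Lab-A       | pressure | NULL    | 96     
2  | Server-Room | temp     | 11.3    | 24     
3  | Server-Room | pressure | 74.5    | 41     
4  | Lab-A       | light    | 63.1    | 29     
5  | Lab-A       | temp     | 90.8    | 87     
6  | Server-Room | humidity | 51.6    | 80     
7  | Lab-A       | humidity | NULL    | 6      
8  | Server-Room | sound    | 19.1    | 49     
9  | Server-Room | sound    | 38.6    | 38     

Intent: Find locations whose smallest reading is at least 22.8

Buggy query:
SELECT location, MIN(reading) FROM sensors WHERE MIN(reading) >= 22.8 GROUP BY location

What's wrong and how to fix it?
Bug: MIN() in WHERE is a misuse of aggregate

Fix: Replace WHERE with HAVING after the GROUP BY

Corrected query:
SELECT location, MIN(reading) FROM sensors GROUP BY location HAVING MIN(reading) >= 22.8

Result:
location | MIN(reading)
---------+-------------
Lab-A    | 63.1        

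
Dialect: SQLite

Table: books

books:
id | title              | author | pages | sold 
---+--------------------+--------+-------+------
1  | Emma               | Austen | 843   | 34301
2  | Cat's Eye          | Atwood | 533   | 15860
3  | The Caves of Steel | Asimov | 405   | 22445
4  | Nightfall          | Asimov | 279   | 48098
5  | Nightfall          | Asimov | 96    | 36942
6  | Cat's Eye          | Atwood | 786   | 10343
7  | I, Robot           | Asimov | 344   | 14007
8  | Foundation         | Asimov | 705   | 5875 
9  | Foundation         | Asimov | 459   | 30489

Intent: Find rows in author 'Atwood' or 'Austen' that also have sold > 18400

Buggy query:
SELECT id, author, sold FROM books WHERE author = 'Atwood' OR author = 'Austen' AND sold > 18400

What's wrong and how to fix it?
Bug: AND binds tighter than OR, so this parses as author = 'Atwood' OR (author = 'Austen' AND sold > 18400)

Fix: Add parentheses around the OR so the AND applies to both alternatives

Corrected query:
SELECT id, author, sold FROM books WHERE (author = 'Atwood' OR author = 'Austen') AND sold > 18400

Result:
id | author | sold 
---+--------+------
1  | Austen | 34301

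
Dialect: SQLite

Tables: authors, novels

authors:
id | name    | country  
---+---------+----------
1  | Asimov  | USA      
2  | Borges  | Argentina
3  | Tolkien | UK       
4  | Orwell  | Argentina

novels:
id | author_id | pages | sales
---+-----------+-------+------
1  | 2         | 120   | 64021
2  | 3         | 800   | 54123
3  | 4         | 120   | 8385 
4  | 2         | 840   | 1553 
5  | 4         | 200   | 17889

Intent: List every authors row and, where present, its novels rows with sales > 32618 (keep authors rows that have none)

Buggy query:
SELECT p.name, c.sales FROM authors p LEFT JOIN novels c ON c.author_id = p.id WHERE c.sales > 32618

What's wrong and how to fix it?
Bug: Filtering c.sales in WHERE discards the NULL rows produced by LEFT JOIN, turning it into an inner join

Fix: Move the right-table condition into the ON clause so unmatched parents are kept

Corrected query:
SELECT p.name, c.sales FROM authors p LEFT JOIN novels c ON c.author_id = p.id AND c.sales > 32618

Result:
name    | sales
--------+------
Asimov  | NULL 
Borges  | 64021
Tolkien | 54123
Orwell  | NULL 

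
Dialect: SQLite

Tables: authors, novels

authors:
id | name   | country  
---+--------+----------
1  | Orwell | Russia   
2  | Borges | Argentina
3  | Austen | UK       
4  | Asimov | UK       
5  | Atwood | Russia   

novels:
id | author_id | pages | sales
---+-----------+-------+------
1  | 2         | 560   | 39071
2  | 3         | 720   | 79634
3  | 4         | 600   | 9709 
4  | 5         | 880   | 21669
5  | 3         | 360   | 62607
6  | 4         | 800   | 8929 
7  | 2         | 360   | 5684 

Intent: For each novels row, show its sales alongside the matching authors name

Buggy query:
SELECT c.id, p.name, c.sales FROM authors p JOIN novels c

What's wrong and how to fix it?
Bug: Missing join condition: each novels row is matched to all authors rows instead of just its own

Fix: Add ON c.author_id = p.id to the JOIN

Corrected query:
SELECT c.id, p.name, c.sales FROM authors p JOIN novels c ON c.author_id = p.id

Result:
id | name   | sales
---+--------+------
1  | Borges | 39071
2  | Austen | 79634
3  | Asimov | 9709 
4  | Atwood | 21669
5  | Austen | 62607
6  | Asimov | 8929 
7  | Borges | 5684 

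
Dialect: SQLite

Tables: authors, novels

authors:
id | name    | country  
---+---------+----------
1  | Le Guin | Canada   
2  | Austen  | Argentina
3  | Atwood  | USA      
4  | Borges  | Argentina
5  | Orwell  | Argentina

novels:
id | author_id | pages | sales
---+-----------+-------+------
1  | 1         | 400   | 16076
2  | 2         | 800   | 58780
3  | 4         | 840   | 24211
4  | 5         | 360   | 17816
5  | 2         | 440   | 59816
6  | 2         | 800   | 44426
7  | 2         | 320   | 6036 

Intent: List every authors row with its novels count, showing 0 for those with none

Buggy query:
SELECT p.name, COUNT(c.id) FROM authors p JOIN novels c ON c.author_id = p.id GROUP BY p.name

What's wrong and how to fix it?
Bug: INNER JOIN drops authors rows that have no matching novels rows

Fix: Use LEFT JOIN so parents without children still appear (COUNT(c.id) gives 0)

Corrected query:
SELECT p.name, COUNT(c.id) FROM authors p LEFT JOIN novels c ON c.author_id = p.id GROUP BY p.name

Result:
name    | COUNT(c.id)
--------+------------
Atwood  | 0          
Austen  | 4          
Borges  | 1          
Le Guin | 1          
Orwell  | 1          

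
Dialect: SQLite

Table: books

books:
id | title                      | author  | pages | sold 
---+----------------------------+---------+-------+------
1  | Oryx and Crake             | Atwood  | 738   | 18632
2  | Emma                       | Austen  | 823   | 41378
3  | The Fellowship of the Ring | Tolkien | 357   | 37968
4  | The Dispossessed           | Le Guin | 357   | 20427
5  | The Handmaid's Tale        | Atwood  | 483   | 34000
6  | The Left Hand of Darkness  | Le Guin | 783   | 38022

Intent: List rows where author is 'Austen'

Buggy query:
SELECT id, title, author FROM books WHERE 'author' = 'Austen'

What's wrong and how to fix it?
Bug: 'author' in single quotes is a string literal, not the column; the comparison is literal-vs-literal and never true

Fix: Remove the quotes around the column name (or use double quotes for an identifier)

Corrected query:
SELECT id, title, author FROM books WHERE author = 'Austen'

Result:
id | title | author
---+-------+-------
2  | Emma  | Austen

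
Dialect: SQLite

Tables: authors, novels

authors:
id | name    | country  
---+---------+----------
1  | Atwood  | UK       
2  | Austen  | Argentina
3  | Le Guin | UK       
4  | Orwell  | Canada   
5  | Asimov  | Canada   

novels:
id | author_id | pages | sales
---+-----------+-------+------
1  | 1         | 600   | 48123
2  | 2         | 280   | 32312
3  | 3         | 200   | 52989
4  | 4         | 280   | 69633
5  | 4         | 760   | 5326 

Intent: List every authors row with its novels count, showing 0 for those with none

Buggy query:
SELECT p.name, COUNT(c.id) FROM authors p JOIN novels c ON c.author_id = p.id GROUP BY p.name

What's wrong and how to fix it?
Bug: An inner join excludes parents with zero children

Fix: Use LEFT JOIN so parents without children still appear (COUNT(c.id) gives 0)

Corrected query:
SELECT p.name, COUNT(c.id) FROM authors p LEFT JOIN novels c ON c.author_id = p.id GROUP BY p.name

Result:
name    | COUNT(c.id)
--------+------------
Asimov  | 0          
Atwood  | 1          
Austen  | 1          
Le Guin | 1          
Orwell  | 2          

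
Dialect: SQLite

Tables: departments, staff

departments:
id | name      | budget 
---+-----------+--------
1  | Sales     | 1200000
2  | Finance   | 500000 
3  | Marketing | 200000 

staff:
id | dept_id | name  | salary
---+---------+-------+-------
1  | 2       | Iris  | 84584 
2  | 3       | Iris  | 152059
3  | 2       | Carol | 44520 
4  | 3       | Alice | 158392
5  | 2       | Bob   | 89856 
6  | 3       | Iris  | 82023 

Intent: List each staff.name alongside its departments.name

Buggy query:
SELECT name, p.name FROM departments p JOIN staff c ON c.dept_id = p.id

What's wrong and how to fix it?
Bug: Both tables have a 'name' column; the unqualified reference is ambiguous

Fix: Prefix ambiguous columns with the table alias

Corrected query:
SELECT c.name, p.name FROM departments p JOIN staff c ON c.dept_id = p.id

Result:
name  | name     
------+----------
Iris  | Finance  
Iris  | Marketing
Carol | Finance  
Alice | Marketing
Bob   | Finance  
Iris  | Marketing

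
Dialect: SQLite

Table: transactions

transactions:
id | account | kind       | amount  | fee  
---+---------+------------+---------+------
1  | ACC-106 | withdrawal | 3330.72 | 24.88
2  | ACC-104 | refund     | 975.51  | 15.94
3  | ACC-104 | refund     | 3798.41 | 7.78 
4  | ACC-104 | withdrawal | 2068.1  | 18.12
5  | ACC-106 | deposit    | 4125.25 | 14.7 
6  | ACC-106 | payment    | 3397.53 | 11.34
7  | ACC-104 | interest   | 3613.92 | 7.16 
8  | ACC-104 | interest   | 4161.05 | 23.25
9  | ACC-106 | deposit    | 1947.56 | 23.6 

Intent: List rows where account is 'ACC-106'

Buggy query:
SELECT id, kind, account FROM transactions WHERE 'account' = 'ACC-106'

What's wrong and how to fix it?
Bug: Single quotes denote string literals in SQL; the column name is being compared as a constant string

Fix: Reference the column as account without single quotes

Corrected query:
SELECT id, kind, account FROM transactions WHERE account = 'ACC-106'

Result:
id | kind       | account
---+------------+--------
1  | withdrawal | ACC-106
5  | deposit    | ACC-106
6  | payment    | ACC-106
9  | deposit    | ACC-106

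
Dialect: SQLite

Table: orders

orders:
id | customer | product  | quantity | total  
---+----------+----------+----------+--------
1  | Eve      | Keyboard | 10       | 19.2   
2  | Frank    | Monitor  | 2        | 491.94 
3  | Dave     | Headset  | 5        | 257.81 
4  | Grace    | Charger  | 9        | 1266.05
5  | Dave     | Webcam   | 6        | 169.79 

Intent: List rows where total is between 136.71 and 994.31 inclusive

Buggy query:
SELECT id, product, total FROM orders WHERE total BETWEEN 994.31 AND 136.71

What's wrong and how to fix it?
Bug: The bounds are reversed; BETWEEN a AND b requires a <= b to match anything

Fix: Write BETWEEN 136.71 AND 994.31

Corrected query:
SELECT id, product, total FROM orders WHERE total BETWEEN 136.71 AND 994.31

Result:
id | product | total 
---+---------+-------
2  | Monitor | 491.94
3  | Headset | 257.81
5  | Webcam  | 169.79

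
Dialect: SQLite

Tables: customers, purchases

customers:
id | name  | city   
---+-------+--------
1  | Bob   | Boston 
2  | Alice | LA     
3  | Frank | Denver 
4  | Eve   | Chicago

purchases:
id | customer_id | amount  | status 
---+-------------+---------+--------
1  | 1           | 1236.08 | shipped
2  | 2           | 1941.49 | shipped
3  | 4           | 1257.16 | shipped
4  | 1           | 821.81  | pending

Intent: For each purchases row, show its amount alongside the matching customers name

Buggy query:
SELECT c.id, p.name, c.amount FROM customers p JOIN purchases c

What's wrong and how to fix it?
Bug: Missing join condition: each purchases row is matched to all customers rows instead of just its own

Fix: Add ON c.customer_id = p.id to the JOIN

Corrected query:
SELECT c.id, p.name, c.amount FROM customers p JOIN purchases c ON c.customer_id = p.id

Result:
id | name  | amount 
---+-------+--------
1  | Bob   | 1236.08
2  | Alice | 1941.49
3  | Eve   | 1257.16
4  | Bob   | 821.81 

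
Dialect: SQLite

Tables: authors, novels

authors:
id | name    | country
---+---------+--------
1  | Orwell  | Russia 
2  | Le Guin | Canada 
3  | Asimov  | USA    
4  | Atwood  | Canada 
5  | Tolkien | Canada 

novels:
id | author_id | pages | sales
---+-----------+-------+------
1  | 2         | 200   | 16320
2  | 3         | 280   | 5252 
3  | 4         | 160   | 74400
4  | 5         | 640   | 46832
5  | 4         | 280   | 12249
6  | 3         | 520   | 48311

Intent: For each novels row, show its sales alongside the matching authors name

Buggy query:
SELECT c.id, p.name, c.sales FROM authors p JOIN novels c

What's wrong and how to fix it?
Bug: JOIN with no ON clause produces a cartesian product; every novels row pairs with every authors row

Fix: Add ON c.author_id = p.id to the JOIN

Corrected query:
SELECT c.id, p.name, c.sales FROM authors p JOIN novels c ON c.author_id = p.id

Result:
id | name    | sales
---+---------+------
1  | Le Guin | 16320
2  | Asimov  | 5252 
3  | Atwood  | 74400
4  | Tolkien | 46832
5  | Atwood  | 12249
6  | Asimov  | 48311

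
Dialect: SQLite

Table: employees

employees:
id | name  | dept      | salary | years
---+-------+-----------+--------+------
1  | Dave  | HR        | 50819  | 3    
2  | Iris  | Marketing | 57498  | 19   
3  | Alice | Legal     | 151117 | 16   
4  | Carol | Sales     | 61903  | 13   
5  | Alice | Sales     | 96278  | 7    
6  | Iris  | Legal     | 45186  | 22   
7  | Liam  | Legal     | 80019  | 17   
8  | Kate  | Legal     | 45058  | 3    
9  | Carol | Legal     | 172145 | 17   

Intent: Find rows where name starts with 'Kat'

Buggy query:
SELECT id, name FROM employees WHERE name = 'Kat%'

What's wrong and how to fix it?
Bug: Wildcards only work with LIKE; '=' treats '%' as a literal character

Fix: Replace '=' with LIKE so 'Kat%' is treated as a pattern

Corrected query:
SELECT id, name FROM employees WHERE name LIKE 'Kat%'

Result:
id | name
---+-----
8  | Kate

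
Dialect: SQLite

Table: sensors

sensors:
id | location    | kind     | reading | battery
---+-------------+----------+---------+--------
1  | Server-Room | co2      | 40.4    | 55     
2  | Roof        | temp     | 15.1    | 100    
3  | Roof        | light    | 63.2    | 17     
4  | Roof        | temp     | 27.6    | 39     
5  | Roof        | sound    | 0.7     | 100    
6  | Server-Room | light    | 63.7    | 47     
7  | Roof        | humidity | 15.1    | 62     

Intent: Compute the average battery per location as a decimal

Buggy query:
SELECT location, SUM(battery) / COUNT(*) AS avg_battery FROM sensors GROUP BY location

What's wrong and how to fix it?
Bug: Both operands are integers, so '/' performs integer division and truncates

Fix: Cast one side to REAL so the division keeps the fractional part

Corrected query:
SELECT location, SUM(battery) * 1.0 / COUNT(*) AS avg_battery FROM sensors GROUP BY location

Result:
location    | avg_battery
------------+------------
Roof        | 63.6       
Server-Room | 51         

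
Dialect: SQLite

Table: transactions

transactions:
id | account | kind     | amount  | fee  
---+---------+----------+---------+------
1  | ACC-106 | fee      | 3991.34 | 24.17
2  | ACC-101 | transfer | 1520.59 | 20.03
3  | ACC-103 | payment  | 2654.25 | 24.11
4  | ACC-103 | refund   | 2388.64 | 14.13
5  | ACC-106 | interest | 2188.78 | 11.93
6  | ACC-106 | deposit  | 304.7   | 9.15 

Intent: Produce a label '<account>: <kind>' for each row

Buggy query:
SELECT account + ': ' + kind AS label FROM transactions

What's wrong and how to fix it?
Bug: '+' is numeric addition; on text columns SQLite converts them to 0 instead of concatenating

Fix: Use the || operator for string concatenation

Corrected query:
SELECT account || ': ' || kind AS label FROM transactions

Result:
label            
-----------------
ACC-106: fee     
ACC-101: transfer
ACC-103: payment 
ACC-103: refund  
ACC-106: interest
ACC-106: deposit 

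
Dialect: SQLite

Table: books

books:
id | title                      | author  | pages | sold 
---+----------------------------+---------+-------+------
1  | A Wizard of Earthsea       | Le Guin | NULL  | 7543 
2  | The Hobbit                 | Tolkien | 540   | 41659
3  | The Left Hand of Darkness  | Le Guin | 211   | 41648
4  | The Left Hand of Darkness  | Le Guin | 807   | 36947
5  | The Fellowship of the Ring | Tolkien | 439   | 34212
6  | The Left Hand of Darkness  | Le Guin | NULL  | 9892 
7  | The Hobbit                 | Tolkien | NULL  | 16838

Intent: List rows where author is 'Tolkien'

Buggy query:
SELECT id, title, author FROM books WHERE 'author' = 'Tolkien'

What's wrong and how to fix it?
Bug: 'author' in single quotes is a string literal, not the column; the comparison is literal-vs-literal and never true

Fix: Reference the column as author without single quotes

Corrected query:
SELECT id, title, author FROM books WHERE author = 'Tolkien'

Result:
id | title                      | author 
---+----------------------------+--------
2  | The Hobbit                 | Tolkien
5  | The Fellowship of the Ring | Tolkien
7  | The Hobbit                 | Tolkien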